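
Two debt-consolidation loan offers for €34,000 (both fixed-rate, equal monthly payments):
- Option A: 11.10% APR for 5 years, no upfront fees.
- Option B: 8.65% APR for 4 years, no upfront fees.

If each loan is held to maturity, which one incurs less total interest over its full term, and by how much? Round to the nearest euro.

Option B by €4,115

Option A: monthly rate = 11.1%/12 = 0.0092500; payment = 34,000 × 0.0092500 / (1 − (1+0.0092500)^−60) = €740.94.
Total interest on Option A = 60 × €740.94 − €34,000 = €10,456.40.
Option B: at 8.65% the monthly rate is 0.0072083, so the payment is 34,000 × 0.0072083 / (1 − 1.0072083^−48) = €840.45.
Total interest on Option B = 48 × €840.45 − €34,000 = €6,341.60.
Option B is lower by €4,114.80.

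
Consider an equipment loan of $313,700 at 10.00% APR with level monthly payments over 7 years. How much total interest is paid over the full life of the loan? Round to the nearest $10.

$123,750

Monthly rate = 10%/12 = 0.0083333; payment = 313,700 × 0.0083333 / (1 − (1+0.0083333)^−84) = $5,207.79.
Total paid = 84 × $5,207.79 = $437,454.36; interest = $437,454.36 − $313,700 = $123,754.36.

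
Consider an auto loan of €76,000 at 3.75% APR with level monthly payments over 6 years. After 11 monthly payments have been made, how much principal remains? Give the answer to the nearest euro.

With monthly rate i = 3.75%/12 = 0.0031250, the balance after k of n payments is P · [(1+i)^n − (1+i)^k] / [(1+i)^n − 1].
(1+0.0031250)^72 = 1.25188344 and (1+0.0031250)^11 = 1.03491718, so the balance is 76,000 × (1.25188344 − 1.03491718) / (1.25188344 − 1) = €65,464.55.

€65,465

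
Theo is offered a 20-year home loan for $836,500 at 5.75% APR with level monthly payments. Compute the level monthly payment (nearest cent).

$5,872.93

At 5.75% the monthly rate is 0.0047917, so the payment is 836,500 × 0.0047917 / (1 − 1.0047917^−240) = $5,872.93.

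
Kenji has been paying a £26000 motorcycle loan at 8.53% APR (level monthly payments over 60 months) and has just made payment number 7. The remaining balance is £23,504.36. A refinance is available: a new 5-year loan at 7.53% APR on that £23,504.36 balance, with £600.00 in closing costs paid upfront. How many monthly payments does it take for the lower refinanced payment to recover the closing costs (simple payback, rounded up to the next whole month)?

Current payment = 26,000 × 8.53%/12 / (1 − (1+0.0071083)^−60) = £533.81.
Refinanced payment = 23,504.36 × 0.0062750 / (1 − (1+0.0062750)^−60) = £471.31.
Monthly savings = £533.81 − £471.31 = £62.50.
Break-even = £600.00 / £62.50 = 9.60 → 10 months.

10 months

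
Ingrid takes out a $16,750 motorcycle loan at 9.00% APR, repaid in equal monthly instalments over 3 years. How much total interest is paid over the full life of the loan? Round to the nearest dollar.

$2,425

At 9.00% the monthly rate is 0.0075000, so the payment is 16,750 × 0.0075000 / (1 − 1.0075000^−36) = $532.65.
Total paid = 36 × $532.65 = $19,175.40; interest = $19,175.40 − $16,750 = $2,425.40.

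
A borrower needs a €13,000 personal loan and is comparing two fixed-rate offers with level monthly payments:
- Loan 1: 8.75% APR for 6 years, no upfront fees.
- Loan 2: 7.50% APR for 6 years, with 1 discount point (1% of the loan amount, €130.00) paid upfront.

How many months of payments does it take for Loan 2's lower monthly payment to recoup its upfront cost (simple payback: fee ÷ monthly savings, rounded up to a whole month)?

17 months

Loan 1: at 8.75% the monthly rate is 0.0072917, so the payment is 13,000 × 0.0072917 / (1 − 1.0072917^−72) = €232.72.
Loan 2: monthly rate = 7.5%/12 = 0.0062500; payment = 13,000 × 0.0062500 / (1 − (1+0.0062500)^−72) = €224.77.
Monthly savings = €232.72 − €224.77 = €7.95.
Break-even = €130.00 / €7.95 = 16.35 → 17 months.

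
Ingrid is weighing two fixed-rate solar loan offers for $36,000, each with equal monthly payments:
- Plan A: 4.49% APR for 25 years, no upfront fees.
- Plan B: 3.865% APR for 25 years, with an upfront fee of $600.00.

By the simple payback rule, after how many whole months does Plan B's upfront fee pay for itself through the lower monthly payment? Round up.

48 months

Plan A: monthly rate = 4.49%/12 = 0.0037417; payment = 36,000 × 0.0037417 / (1 − (1+0.0037417)^−300) = $199.90.
Plan B: monthly rate = 3.865%/12 = 0.0032208; payment = 36,000 × 0.0032208 / (1 − (1+0.0032208)^−300) = $187.35.
Monthly savings = $199.90 − $187.35 = $12.55.
Break-even = $600.00 / $12.55 = 47.81 → 48 months.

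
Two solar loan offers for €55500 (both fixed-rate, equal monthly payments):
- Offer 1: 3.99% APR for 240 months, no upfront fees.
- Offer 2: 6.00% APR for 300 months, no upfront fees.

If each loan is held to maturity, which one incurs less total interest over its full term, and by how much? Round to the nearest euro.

Offer 1 by €26,630

Offer 1: at 3.99% the monthly rate is 0.0033250, so the payment is 55,500 × 0.0033250 / (1 − 1.0033250^−240) = €336.03.
Total interest on Offer 1 = 240 × €336.03 − €55,500 = €25,147.20.
Offer 2: at 6.00% the monthly rate is 0.0050000, so the payment is 55,500 × 0.0050000 / (1 − 1.0050000^−300) = €357.59.
Total interest on Offer 2 = 300 × €357.59 − €55,500 = €51,777.00.
Offer 1 is lower by €26,629.80.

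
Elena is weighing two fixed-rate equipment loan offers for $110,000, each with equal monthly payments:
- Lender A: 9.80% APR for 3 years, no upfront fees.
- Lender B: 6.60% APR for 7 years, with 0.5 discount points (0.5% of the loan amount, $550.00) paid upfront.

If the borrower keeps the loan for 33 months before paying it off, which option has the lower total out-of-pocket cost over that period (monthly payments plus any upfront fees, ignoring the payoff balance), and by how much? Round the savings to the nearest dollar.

Lender B by $62,160

Lender A: at 9.80% the monthly rate is 0.0081667, so the payment is 110,000 × 0.0081667 / (1 − 1.0081667^−36) = $3,539.07.
Lender B: at 6.60% the monthly rate is 0.0055000, so the payment is 110,000 × 0.0055000 / (1 − 1.0055000^−84) = $1,638.77.
Over 33 months: Lender A costs 33 × $3,539.07 = $116,789.31; Lender B costs 33 × $1,638.77 + $550.00 = $54,629.41.
Lender B is cheaper by $116,789.31 − $54,629.41 = $62,159.90.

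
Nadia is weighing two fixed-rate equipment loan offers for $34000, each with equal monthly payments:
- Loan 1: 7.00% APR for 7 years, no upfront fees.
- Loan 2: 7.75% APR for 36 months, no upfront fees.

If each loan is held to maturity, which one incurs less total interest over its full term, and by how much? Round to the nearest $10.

Loan 1: monthly rate = 7%/12 = 0.0058333; payment = 34,000 × 0.0058333 / (1 − (1+0.0058333)^−84) = $513.15.
Total interest on Loan 1 = 84 × $513.15 − $34,000 = $9,104.60.
Loan 2: monthly rate = 7.75%/12 = 0.0064583; payment = 34,000 × 0.0064583 / (1 − (1+0.0064583)^−36) = $1,061.52.
Total interest on Loan 2 = 36 × $1,061.52 − $34,000 = $4,214.72.
Loan 2 is lower by $4,889.88.

Loan 2 by $4,890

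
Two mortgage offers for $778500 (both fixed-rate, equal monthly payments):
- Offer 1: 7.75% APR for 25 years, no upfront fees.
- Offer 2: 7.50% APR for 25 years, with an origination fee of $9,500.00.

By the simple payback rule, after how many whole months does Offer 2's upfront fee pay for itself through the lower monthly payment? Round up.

75 months

Offer 1: at 7.75% the monthly rate is 0.0064583, so the payment is 778,500 × 0.0064583 / (1 − 1.0064583^−300) = $5,880.23.
Offer 2: monthly rate = 7.5%/12 = 0.0062500; payment = 778,500 × 0.0062500 / (1 − (1+0.0062500)^−300) = $5,753.05.
Monthly savings = $5,880.23 − $5,753.05 = $127.18.
Break-even = $9,500.00 / $127.18 = 74.70 → 75 months.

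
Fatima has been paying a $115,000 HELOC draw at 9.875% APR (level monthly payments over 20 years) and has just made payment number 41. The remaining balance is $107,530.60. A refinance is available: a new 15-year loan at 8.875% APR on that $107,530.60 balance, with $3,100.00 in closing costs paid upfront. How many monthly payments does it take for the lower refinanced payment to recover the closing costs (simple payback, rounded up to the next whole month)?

177 months

Current payment = 115,000 × 9.875%/12 / (1 − (1+0.0082292)^−240) = $1,100.27.
Refinanced payment = 107,530.60 × 0.0073958 / (1 − (1+0.0073958)^−180) = $1,082.67.
Monthly savings = $1,100.27 − $1,082.67 = $17.60.
Break-even = $3,100.00 / $17.60 = 176.14 → 177 months.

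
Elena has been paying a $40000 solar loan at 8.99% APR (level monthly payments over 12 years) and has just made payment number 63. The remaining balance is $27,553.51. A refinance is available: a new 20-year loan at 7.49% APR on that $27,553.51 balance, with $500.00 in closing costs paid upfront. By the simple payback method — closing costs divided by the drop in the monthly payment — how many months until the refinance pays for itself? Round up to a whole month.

Current payment = 40,000 × 8.99%/12 / (1 − (1+0.0074917)^−144) = $454.99.
Refinanced payment = 27,553.51 × 0.0062417 / (1 − (1+0.0062417)^−240) = $221.80.
Monthly savings = $454.99 − $221.80 = $233.19.
Break-even = $500.00 / $233.19 = 2.14 → 3 months.

3 months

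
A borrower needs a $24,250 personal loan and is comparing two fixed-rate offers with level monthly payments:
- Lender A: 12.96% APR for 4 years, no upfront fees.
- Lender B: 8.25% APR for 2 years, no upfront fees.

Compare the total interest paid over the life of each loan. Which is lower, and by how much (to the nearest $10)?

Lender A: at 12.96% the monthly rate is 0.0108000, so the payment is 24,250 × 0.0108000 / (1 − 1.0108000^−48) = $650.09.
Total interest on Lender A = 48 × $650.09 − $24,250 = $6,954.32.
Lender B: at 8.25% the monthly rate is 0.0068750, so the payment is 24,250 × 0.0068750 / (1 − 1.0068750^−24) = $1,099.53.
Total interest on Lender B = 24 × $1,099.53 − $24,250 = $2,138.72.
Lender B is lower by $4,815.60.

Lender B by $4,820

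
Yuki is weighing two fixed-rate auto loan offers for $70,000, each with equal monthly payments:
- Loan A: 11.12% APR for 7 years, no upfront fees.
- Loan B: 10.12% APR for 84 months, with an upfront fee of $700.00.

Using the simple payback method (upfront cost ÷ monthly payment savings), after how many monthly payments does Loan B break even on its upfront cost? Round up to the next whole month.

Loan A: monthly rate = 11.12%/12 = 0.0092667; payment = 70,000 × 0.0092667 / (1 − (1+0.0092667)^−84) = $1,202.99.
Loan B: monthly rate = 10.12%/12 = 0.0084333; payment = 70,000 × 0.0084333 / (1 − (1+0.0084333)^−84) = $1,166.43.
Monthly savings = $1,202.99 − $1,166.43 = $36.56.
Break-even = $700.00 / $36.56 = 19.15 → 20 months.

20 months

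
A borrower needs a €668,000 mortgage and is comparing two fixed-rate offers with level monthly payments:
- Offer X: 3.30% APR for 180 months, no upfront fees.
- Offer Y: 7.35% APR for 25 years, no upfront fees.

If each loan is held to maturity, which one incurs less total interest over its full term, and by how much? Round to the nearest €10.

Offer X by €613,630

Offer X: monthly rate = 3.3%/12 = 0.0027500; payment = 668,000 × 0.0027500 / (1 − (1+0.0027500)^−180) = €4,710.08.
Total interest on Offer X = 180 × €4,710.08 − €668,000 = €179,814.40.
Offer Y: monthly rate = 7.35%/12 = 0.0061250; payment = 668,000 × 0.0061250 / (1 − (1+0.0061250)^−300) = €4,871.47.
Total interest on Offer Y = 300 × €4,871.47 − €668,000 = €793,441.00.
Offer X is lower by €613,626.60.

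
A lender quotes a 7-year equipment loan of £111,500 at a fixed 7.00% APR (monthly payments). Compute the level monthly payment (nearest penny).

Monthly rate = 7%/12 = 0.0058333; payment = 111,500 × 0.0058333 / (1 − (1+0.0058333)^−84) = £1,682.83.

£1,682.83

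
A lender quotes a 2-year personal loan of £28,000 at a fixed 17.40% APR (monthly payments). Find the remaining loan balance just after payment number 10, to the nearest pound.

With monthly rate i = 17.4%/12 = 0.0145000, the balance after k of n payments is P · [(1+i)^n − (1+i)^k] / [(1+i)^n − 1].
(1+0.0145000)^24 = 1.41269768 and (1+0.0145000)^10 = 1.15483653, so the balance is 28,000 × (1.41269768 − 1.15483653) / (1.41269768 − 1) = £17,494.92.

£17,495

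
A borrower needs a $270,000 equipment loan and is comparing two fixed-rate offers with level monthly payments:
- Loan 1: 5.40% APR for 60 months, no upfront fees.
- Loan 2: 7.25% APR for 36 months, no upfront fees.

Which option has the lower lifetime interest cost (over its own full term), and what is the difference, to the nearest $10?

Loan 1: monthly rate = 5.4%/12 = 0.0045000; payment = 270,000 × 0.0045000 / (1 − (1+0.0045000)^−60) = $5,144.86.
Total interest on Loan 1 = 60 × $5,144.86 − $270,000 = $38,691.60.
Loan 2: at 7.25% the monthly rate is 0.0060417, so the payment is 270,000 × 0.0060417 / (1 − 1.0060417^−36) = $8,367.71.
Total interest on Loan 2 = 36 × $8,367.71 − $270,000 = $31,237.56.
Loan 2 is lower by $7,454.04.

Loan 2 by $7,450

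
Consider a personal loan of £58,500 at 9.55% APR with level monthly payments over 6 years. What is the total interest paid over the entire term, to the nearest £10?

At 9.55% the monthly rate is 0.0079583, so the payment is 58,500 × 0.0079583 / (1 − 1.0079583^−72) = £1,070.53.
Total paid = 72 × £1,070.53 = £77,078.16; interest = £77,078.16 − £58,500 = £18,578.16.

£18,580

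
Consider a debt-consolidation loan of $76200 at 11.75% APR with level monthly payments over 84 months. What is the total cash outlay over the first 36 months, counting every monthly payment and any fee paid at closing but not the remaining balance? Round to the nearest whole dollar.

$48,059

At 11.75% the monthly rate is 0.0097917, so the payment is 76,200 × 0.0097917 / (1 − 1.0097917^−84) = $1,334.97.
Total outlay = 36 × $1,334.97 = $48,058.92.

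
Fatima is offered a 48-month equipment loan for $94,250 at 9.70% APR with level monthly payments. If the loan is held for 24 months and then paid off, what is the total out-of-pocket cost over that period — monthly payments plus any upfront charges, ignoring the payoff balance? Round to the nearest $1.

At 9.70% the monthly rate is 0.0080833, so the payment is 94,250 × 0.0080833 / (1 − 1.0080833^−48) = $2,376.87.
Total outlay = 24 × $2,376.87 = $57,044.88.

$57,045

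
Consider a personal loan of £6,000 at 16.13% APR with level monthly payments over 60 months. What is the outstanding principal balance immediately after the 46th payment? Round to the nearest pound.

With monthly rate i = 16.13%/12 = 0.0134417, the balance after k of n payments is P · [(1+i)^n − (1+i)^k] / [(1+i)^n − 1].
(1+0.0134417)^60 = 2.22805217 and (1+0.0134417)^46 = 1.84817364, so the balance is 6,000 × (2.22805217 − 1.84817364) / (2.22805217 − 1) = £1,856.01.

£1,856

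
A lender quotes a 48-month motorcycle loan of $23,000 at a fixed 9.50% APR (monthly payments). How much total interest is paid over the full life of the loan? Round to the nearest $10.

$4,740

At 9.50% the monthly rate is 0.0079167, so the payment is 23,000 × 0.0079167 / (1 − 1.0079167^−48) = $577.83.
Total paid = 48 × $577.83 = $27,735.84; interest = $27,735.84 − $23,000 = $4,735.84.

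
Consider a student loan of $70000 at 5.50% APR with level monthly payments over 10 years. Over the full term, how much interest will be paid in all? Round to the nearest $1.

$21,162

Monthly rate = 5.5%/12 = 0.0045833; payment = 70,000 × 0.0045833 / (1 − (1+0.0045833)^−120) = $759.68.
Total paid = 120 × $759.68 = $91,161.60; interest = $91,161.60 − $70,000 = $21,161.60.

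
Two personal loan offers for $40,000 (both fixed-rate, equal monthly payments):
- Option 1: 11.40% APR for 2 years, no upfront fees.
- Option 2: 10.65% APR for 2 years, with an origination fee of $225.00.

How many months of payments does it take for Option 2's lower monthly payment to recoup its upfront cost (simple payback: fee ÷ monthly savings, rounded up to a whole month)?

17 months

Option 1: at 11.40% the monthly rate is 0.0095000, so the payment is 40,000 × 0.0095000 / (1 − 1.0095000^−24) = $1,871.75.
Option 2: monthly rate = 10.65%/12 = 0.0088750; payment = 40,000 × 0.0088750 / (1 − (1+0.0088750)^−24) = $1,857.82.
Monthly savings = $1,871.75 − $1,857.82 = $13.93.
Break-even = $225.00 / $13.93 = 16.15 → 17 months.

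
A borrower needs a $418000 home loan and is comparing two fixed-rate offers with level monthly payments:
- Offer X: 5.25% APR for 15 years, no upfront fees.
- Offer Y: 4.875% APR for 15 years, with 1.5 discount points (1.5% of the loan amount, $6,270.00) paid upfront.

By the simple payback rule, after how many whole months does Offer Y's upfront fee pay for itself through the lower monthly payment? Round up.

Offer X: monthly rate = 5.25%/12 = 0.0043750; payment = 418,000 × 0.0043750 / (1 − (1+0.0043750)^−180) = $3,360.21.
Offer Y: at 4.875% the monthly rate is 0.0040625, so the payment is 418,000 × 0.0040625 / (1 − 1.0040625^−180) = $3,278.36.
Monthly savings = $3,360.21 − $3,278.36 = $81.85.
Break-even = $6,270.00 / $81.85 = 76.60 → 77 months.

77 months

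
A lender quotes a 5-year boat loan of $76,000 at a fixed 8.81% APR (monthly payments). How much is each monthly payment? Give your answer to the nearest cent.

$1,570.64

Monthly rate = 8.81%/12 = 0.0073417; payment = 76,000 × 0.0073417 / (1 − (1+0.0073417)^−60) = $1,570.64.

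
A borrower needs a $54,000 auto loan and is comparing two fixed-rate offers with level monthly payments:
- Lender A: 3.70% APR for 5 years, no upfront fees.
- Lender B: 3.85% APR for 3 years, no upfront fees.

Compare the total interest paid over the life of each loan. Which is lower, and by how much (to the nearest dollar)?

Lender B by $1,967

Lender A: monthly rate = 3.7%/12 = 0.0030833; payment = 54,000 × 0.0030833 / (1 − (1+0.0030833)^−60) = $987.20.
Total interest on Lender A = 60 × $987.20 − $54,000 = $5,232.00.
Lender B: at 3.85% the monthly rate is 0.0032083, so the payment is 54,000 × 0.0032083 / (1 − 1.0032083^−36) = $1,590.69.
Total interest on Lender B = 36 × $1,590.69 − $54,000 = $3,264.84.
Lender B is lower by $1,967.16.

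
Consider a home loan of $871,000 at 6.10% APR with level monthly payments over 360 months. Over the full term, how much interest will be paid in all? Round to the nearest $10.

Monthly rate = 6.1%/12 = 0.0050833; payment = 871,000 × 0.0050833 / (1 − (1+0.0050833)^−360) = $5,278.21.
Total paid = 360 × $5,278.21 = $1,900,155.60; interest = $1,900,155.60 − $871,000 = $1,029,155.60.

$1,029,160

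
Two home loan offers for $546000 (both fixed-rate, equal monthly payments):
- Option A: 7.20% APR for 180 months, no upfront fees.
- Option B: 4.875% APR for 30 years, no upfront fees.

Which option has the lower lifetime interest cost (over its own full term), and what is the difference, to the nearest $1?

Option A: monthly rate = 7.2%/12 = 0.0060000; payment = 546,000 × 0.0060000 / (1 − (1+0.0060000)^−180) = $4,968.86.
Total interest on Option A = 180 × $4,968.86 − $546,000 = $348,394.80.
Option B: at 4.875% the monthly rate is 0.0040625, so the payment is 546,000 × 0.0040625 / (1 − 1.0040625^−360) = $2,889.48.
Total interest on Option B = 360 × $2,889.48 − $546,000 = $494,212.80.
Option A is lower by $145,818.00.

Option A by $145,818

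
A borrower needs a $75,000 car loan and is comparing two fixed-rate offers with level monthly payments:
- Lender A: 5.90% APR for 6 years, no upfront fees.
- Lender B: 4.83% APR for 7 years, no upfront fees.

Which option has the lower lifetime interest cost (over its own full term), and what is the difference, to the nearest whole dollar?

Lender A: at 5.90% the monthly rate is 0.0049167, so the payment is 75,000 × 0.0049167 / (1 − 1.0049167^−72) = $1,239.43.
Total interest on Lender A = 72 × $1,239.43 − $75,000 = $14,238.96.
Lender B: at 4.83% the monthly rate is 0.0040250, so the payment is 75,000 × 0.0040250 / (1 − 1.0040250^−84) = $1,054.06.
Total interest on Lender B = 84 × $1,054.06 − $75,000 = $13,541.04.
Lender B is lower by $697.92.

Lender B by $698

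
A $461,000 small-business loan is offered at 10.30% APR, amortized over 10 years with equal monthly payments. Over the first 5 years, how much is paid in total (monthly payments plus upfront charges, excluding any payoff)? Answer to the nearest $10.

At 10.30% the monthly rate is 0.0085833, so the payment is 461,000 × 0.0085833 / (1 − 1.0085833^−120) = $6,168.99.
Total outlay = 60 × $6,168.99 = $370,139.40.

$370,140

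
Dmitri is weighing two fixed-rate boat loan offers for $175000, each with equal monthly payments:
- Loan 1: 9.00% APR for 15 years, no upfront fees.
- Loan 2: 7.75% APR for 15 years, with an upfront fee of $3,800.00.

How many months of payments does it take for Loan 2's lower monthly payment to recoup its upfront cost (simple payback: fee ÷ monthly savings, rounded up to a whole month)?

30 months

Loan 1: monthly rate = 9%/12 = 0.0075000; payment = 175,000 × 0.0075000 / (1 − (1+0.0075000)^−180) = $1,774.97.
Loan 2: at 7.75% the monthly rate is 0.0064583, so the payment is 175,000 × 0.0064583 / (1 − 1.0064583^−180) = $1,647.23.
Monthly savings = $1,774.97 − $1,647.23 = $127.74.
Break-even = $3,800.00 / $127.74 = 29.75 → 30 months.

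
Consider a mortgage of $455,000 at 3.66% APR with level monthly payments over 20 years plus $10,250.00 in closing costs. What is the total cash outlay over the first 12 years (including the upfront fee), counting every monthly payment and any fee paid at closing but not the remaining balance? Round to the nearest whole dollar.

$395,649

Monthly rate = 3.66%/12 = 0.0030500; payment = 455,000 × 0.0030500 / (1 − (1+0.0030500)^−240) = $2,676.38.
Total outlay = 144 × $2,676.38 + $10,250.00 = $395,648.72.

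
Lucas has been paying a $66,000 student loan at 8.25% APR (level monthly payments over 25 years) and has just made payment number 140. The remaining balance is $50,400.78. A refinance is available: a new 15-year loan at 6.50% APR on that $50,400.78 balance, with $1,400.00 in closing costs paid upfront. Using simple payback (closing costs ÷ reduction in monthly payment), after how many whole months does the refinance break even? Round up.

18 months

Current payment = 66,000 × 8.25%/12 / (1 − (1+0.0068750)^−300) = $520.38.
Refinanced payment = 50,400.78 × 0.0054167 / (1 − (1+0.0054167)^−180) = $439.04.
Monthly savings = $520.38 − $439.04 = $81.34.
Break-even = $1,400.00 / $81.34 = 17.21 → 18 months.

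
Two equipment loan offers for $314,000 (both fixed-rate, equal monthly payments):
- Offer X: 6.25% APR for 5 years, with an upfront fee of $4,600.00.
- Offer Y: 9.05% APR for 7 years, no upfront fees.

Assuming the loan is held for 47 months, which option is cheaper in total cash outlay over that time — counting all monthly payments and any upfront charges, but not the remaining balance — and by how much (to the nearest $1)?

Offer Y by $53,815

Offer X: at 6.25% the monthly rate is 0.0052083, so the payment is 314,000 × 0.0052083 / (1 − 1.0052083^−60) = $6,107.07.
Offer Y: at 9.05% the monthly rate is 0.0075417, so the payment is 314,000 × 0.0075417 / (1 − 1.0075417^−84) = $5,059.94.
Over 47 months: Offer X costs 47 × $6,107.07 + $4,600.00 = $291,632.29; Offer Y costs 47 × $5,059.94 = $237,817.18.
Offer Y is cheaper by $291,632.29 − $237,817.18 = $53,815.11.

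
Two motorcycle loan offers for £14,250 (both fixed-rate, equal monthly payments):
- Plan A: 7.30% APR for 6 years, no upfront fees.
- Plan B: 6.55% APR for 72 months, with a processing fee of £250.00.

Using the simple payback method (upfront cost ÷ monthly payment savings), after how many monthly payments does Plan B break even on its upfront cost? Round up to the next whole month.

49 months

Plan A: monthly rate = 7.3%/12 = 0.0060833; payment = 14,250 × 0.0060833 / (1 − (1+0.0060833)^−72) = £245.01.
Plan B: monthly rate = 6.55%/12 = 0.0054583; payment = 14,250 × 0.0054583 / (1 − (1+0.0054583)^−72) = £239.88.
Monthly savings = £245.01 − £239.88 = £5.13.
Break-even = £250.00 / £5.13 = 48.73 → 49 months.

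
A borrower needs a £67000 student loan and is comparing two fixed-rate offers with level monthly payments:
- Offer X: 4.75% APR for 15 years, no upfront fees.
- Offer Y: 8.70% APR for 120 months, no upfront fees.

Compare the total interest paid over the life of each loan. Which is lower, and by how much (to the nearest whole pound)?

Offer X: at 4.75% the monthly rate is 0.0039583, so the payment is 67,000 × 0.0039583 / (1 − 1.0039583^−180) = £521.15.
Total interest on Offer X = 180 × £521.15 − £67,000 = £26,807.00.
Offer Y: monthly rate = 8.7%/12 = 0.0072500; payment = 67,000 × 0.0072500 / (1 − (1+0.0072500)^−120) = £837.89.
Total interest on Offer Y = 120 × £837.89 − £67,000 = £33,546.80.
Offer X is lower by £6,739.80.

Offer X by £6,740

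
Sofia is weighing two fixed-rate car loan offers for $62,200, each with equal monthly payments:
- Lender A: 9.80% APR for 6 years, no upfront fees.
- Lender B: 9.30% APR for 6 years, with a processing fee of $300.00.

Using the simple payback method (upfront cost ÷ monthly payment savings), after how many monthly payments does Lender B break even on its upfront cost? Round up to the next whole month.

20 months

Lender A: at 9.80% the monthly rate is 0.0081667, so the payment is 62,200 × 0.0081667 / (1 − 1.0081667^−72) = $1,146.04.
Lender B: at 9.30% the monthly rate is 0.0077500, so the payment is 62,200 × 0.0077500 / (1 − 1.0077500^−72) = $1,130.47.
Monthly savings = $1,146.04 − $1,130.47 = $15.57.
Break-even = $300.00 / $15.57 = 19.27 → 20 months.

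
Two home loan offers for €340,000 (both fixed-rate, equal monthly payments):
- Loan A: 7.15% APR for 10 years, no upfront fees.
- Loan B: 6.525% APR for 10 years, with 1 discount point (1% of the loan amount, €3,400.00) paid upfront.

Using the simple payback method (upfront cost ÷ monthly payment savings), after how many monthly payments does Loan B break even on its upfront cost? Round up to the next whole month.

32 months

Loan A: at 7.15% the monthly rate is 0.0059583, so the payment is 340,000 × 0.0059583 / (1 − 1.0059583^−120) = €3,974.02.
Loan B: at 6.525% the monthly rate is 0.0054375, so the payment is 340,000 × 0.0054375 / (1 − 1.0054375^−120) = €3,864.96.
Monthly savings = €3,974.02 − €3,864.96 = €109.06.
Break-even = €3,400.00 / €109.06 = 31.18 → 32 months.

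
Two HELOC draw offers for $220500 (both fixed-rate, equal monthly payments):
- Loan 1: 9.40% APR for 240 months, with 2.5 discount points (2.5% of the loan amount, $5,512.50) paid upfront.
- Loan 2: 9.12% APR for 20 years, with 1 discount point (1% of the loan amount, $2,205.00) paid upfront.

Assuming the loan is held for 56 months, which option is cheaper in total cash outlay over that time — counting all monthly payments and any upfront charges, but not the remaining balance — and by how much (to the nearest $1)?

Loan 2 by $5,549

Loan 1: monthly rate = 9.4%/12 = 0.0078333; payment = 220,500 × 0.0078333 / (1 − (1+0.0078333)^−240) = $2,040.97.
Loan 2: at 9.12% the monthly rate is 0.0076000, so the payment is 220,500 × 0.0076000 / (1 − 1.0076000^−240) = $2,000.94.
Over 56 months: Loan 1 costs 56 × $2,040.97 + $5,512.50 = $119,806.82; Loan 2 costs 56 × $2,000.94 + $2,205.00 = $114,257.64.
Loan 2 is cheaper by $119,806.82 − $114,257.64 = $5,549.18.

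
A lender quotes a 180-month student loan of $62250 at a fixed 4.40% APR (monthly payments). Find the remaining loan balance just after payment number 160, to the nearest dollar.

$9,106

With monthly rate i = 4.4%/12 = 0.0036667, the balance after k of n payments is P · [(1+i)^n − (1+i)^k] / [(1+i)^n − 1].
(1+0.0036667)^180 = 1.93245835 and (1+0.0036667)^160 = 1.79605705, so the balance is 62,250 × (1.93245835 − 1.79605705) / (1.93245835 − 1) = $9,106.02.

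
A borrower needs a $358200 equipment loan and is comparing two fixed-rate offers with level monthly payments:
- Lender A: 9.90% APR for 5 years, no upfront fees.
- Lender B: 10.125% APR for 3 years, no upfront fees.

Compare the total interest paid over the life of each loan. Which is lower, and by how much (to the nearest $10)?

Lender B by $38,740

Lender A: at 9.90% the monthly rate is 0.0082500, so the payment is 358,200 × 0.0082500 / (1 − 1.0082500^−60) = $7,593.08.
Total interest on Lender A = 60 × $7,593.08 − $358,200 = $97,384.80.
Lender B: at 10.125% the monthly rate is 0.0084375, so the payment is 358,200 × 0.0084375 / (1 − 1.0084375^−36) = $11,579.14.
Total interest on Lender B = 36 × $11,579.14 − $358,200 = $58,649.04.
Lender B is lower by $38,735.76.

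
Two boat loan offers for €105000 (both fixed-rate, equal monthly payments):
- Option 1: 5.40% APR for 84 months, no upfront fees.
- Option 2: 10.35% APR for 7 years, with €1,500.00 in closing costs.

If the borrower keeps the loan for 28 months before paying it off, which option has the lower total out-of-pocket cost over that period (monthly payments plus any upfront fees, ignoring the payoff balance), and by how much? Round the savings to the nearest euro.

Option 1 by €8,732

Option 1: at 5.40% the monthly rate is 0.0045000, so the payment is 105,000 × 0.0045000 / (1 − 1.0045000^−84) = €1,503.88.
Option 2: monthly rate = 10.35%/12 = 0.0086250; payment = 105,000 × 0.0086250 / (1 − (1+0.0086250)^−84) = €1,762.17.
Over 28 months: Option 1 costs 28 × €1,503.88 = €42,108.64; Option 2 costs 28 × €1,762.17 + €1,500.00 = €50,840.76.
Option 1 is cheaper by €50,840.76 − €42,108.64 = €8,732.12.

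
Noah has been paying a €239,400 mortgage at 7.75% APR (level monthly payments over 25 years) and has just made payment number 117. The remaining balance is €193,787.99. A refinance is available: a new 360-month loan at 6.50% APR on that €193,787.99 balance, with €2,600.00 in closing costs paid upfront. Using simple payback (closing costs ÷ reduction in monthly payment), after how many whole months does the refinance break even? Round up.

Current payment = 239,400 × 7.75%/12 / (1 − (1+0.0064583)^−300) = €1,808.26.
Refinanced payment = 193,787.99 × 0.0054167 / (1 − (1+0.0054167)^−360) = €1,224.87.
Monthly savings = €1,808.26 − €1,224.87 = €583.39.
Break-even = €2,600.00 / €583.39 = 4.46 → 5 months.

5 months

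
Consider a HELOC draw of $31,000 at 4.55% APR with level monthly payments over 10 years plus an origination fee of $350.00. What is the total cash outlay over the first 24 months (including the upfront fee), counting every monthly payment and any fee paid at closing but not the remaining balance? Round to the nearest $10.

$8,080

At 4.55% the monthly rate is 0.0037917, so the payment is 31,000 × 0.0037917 / (1 − 1.0037917^−120) = $322.03.
Total outlay = 24 × $322.03 + $350.00 = $8,078.72.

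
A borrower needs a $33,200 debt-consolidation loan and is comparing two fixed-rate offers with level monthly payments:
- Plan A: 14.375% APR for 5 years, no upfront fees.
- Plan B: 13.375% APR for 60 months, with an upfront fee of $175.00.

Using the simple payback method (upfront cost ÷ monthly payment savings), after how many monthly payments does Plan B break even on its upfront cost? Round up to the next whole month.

11 months

Plan A: at 14.375% the monthly rate is 0.0119792, so the payment is 33,200 × 0.0119792 / (1 − 1.0119792^−60) = $778.98.
Plan B: at 13.375% the monthly rate is 0.0111458, so the payment is 33,200 × 0.0111458 / (1 − 1.0111458^−60) = $761.79.
Monthly savings = $778.98 − $761.79 = $17.19.
Break-even = $175.00 / $17.19 = 10.18 → 11 months.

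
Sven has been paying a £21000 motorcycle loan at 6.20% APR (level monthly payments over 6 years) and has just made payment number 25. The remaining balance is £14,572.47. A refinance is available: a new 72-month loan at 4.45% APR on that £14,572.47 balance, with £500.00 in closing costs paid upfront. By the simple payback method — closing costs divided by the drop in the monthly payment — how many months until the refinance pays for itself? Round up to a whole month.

5 months

Current payment = 21,000 × 6.2%/12 / (1 − (1+0.0051667)^−72) = £350.02.
Refinanced payment = 14,572.47 × 0.0037083 / (1 − (1+0.0037083)^−72) = £230.99.
Monthly savings = £350.02 − £230.99 = £119.03.
Break-even = £500.00 / £119.03 = 4.20 → 5 months.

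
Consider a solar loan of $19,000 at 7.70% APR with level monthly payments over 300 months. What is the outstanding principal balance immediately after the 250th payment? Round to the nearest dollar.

With monthly rate i = 7.7%/12 = 0.0064167, the balance after k of n payments is P · [(1+i)^n − (1+i)^k] / [(1+i)^n − 1].
(1+0.0064167)^300 = 6.81312059 and (1+0.0064167)^250 = 4.94828908, so the balance is 19,000 × (6.81312059 − 4.94828908) / (6.81312059 − 1) = $6,095.14.

$6,095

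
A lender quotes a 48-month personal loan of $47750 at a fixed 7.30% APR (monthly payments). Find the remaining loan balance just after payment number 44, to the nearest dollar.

$4,531

With monthly rate i = 7.3%/12 = 0.0060833, the balance after k of n payments is P · [(1+i)^n − (1+i)^k] / [(1+i)^n − 1].
(1+0.0060833)^48 = 1.33791900 and (1+0.0060833)^44 = 1.30585213, so the balance is 47,750 × (1.33791900 − 1.30585213) / (1.33791900 − 1) = $4,531.24.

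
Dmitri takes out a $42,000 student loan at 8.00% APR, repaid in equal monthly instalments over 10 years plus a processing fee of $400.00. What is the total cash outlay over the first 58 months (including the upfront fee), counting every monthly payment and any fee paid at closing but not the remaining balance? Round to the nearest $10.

$29,960

Monthly rate = 8%/12 = 0.0066667; payment = 42,000 × 0.0066667 / (1 − (1+0.0066667)^−120) = $509.58.
Total outlay = 58 × $509.58 + $400.00 = $29,955.64.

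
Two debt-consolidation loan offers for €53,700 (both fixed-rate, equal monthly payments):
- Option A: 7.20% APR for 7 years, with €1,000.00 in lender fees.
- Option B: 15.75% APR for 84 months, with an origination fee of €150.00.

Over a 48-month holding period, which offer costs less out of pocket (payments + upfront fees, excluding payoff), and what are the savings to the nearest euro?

Option A by €10,825

Option A: at 7.20% the monthly rate is 0.0060000, so the payment is 53,700 × 0.0060000 / (1 − 1.0060000^−84) = €815.74.
Option B: at 15.75% the monthly rate is 0.0131250, so the payment is 53,700 × 0.0131250 / (1 − 1.0131250^−84) = €1,058.96.
Over 48 months: Option A costs 48 × €815.74 + €1,000.00 = €40,155.52; Option B costs 48 × €1,058.96 + €150.00 = €50,980.08.
Option A is cheaper by €50,980.08 − €40,155.52 = €10,824.56.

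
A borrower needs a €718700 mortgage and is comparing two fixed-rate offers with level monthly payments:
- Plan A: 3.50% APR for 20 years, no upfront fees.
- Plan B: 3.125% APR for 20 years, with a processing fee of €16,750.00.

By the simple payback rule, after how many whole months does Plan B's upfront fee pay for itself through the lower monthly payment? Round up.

Plan A: at 3.50% the monthly rate is 0.0029167, so the payment is 718,700 × 0.0029167 / (1 − 1.0029167^−240) = €4,168.17.
Plan B: monthly rate = 3.125%/12 = 0.0026042; payment = 718,700 × 0.0026042 / (1 − (1+0.0026042)^−240) = €4,031.01.
Monthly savings = €4,168.17 − €4,031.01 = €137.16.
Break-even = €16,750.00 / €137.16 = 122.12 → 123 months.

123 months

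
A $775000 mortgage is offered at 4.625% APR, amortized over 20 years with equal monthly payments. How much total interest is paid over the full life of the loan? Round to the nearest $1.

$414,315

At 4.625% the monthly rate is 0.0038542, so the payment is 775,000 × 0.0038542 / (1 − 1.0038542^−240) = $4,955.48.
Total paid = 240 × $4,955.48 = $1,189,315.20; interest = $1,189,315.20 − $775,000 = $414,315.20.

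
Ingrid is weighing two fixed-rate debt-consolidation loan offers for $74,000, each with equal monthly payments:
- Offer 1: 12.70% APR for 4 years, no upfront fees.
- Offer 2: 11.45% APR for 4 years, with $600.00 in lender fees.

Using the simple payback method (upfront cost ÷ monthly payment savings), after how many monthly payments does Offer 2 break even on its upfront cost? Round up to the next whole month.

Offer 1: at 12.70% the monthly rate is 0.0105833, so the payment is 74,000 × 0.0105833 / (1 − 1.0105833^−48) = $1,974.23.
Offer 2: at 11.45% the monthly rate is 0.0095417, so the payment is 74,000 × 0.0095417 / (1 − 1.0095417^−48) = $1,928.78.
Monthly savings = $1,974.23 − $1,928.78 = $45.45.
Break-even = $600.00 / $45.45 = 13.20 → 14 months.

14 months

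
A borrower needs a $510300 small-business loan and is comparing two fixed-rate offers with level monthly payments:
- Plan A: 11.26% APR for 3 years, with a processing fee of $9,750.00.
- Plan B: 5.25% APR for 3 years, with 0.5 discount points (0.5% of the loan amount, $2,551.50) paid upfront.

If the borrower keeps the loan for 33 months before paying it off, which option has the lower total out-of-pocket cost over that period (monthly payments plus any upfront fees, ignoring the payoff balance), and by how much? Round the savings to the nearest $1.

Plan B by $53,992

Plan A: at 11.26% the monthly rate is 0.0093833, so the payment is 510,300 × 0.0093833 / (1 − 1.0093833^−36) = $16,769.47.
Plan B: monthly rate = 5.25%/12 = 0.0043750; payment = 510,300 × 0.0043750 / (1 − (1+0.0043750)^−36) = $15,351.49.
Over 33 months: Plan A costs 33 × $16,769.47 + $9,750.00 = $563,142.51; Plan B costs 33 × $15,351.49 + $2,551.50 = $509,150.67.
Plan B is cheaper by $563,142.51 − $509,150.67 = $53,991.84.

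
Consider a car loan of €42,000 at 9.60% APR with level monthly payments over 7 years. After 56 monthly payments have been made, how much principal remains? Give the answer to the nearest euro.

€17,213

With monthly rate i = 9.6%/12 = 0.0080000, the balance after k of n payments is P · [(1+i)^n − (1+i)^k] / [(1+i)^n − 1].
(1+0.0080000)^84 = 1.95292110 and (1+0.0080000)^56 = 1.56239125, so the balance is 42,000 × (1.95292110 − 1.56239125) / (1.95292110 − 1) = €17,212.60.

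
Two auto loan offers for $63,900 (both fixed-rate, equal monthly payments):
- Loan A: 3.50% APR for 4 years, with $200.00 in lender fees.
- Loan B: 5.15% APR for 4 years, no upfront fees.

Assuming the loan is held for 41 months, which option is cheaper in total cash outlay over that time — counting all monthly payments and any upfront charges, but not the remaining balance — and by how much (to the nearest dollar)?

Loan A by $1,742

Loan A: monthly rate = 3.5%/12 = 0.0029167; payment = 63,900 × 0.0029167 / (1 − (1+0.0029167)^−48) = $1,428.55.
Loan B: at 5.15% the monthly rate is 0.0042917, so the payment is 63,900 × 0.0042917 / (1 − 1.0042917^−48) = $1,475.92.
Over 41 months: Loan A costs 41 × $1,428.55 + $200.00 = $58,770.55; Loan B costs 41 × $1,475.92 = $60,512.72.
Loan A is cheaper by $60,512.72 − $58,770.55 = $1,742.17.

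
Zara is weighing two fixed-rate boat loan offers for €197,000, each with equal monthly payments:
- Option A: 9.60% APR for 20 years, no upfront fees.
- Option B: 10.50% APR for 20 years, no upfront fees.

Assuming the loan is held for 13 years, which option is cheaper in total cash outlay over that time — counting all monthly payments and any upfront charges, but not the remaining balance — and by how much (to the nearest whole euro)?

Option A by €18,350

Option A: at 9.60% the monthly rate is 0.0080000, so the payment is 197,000 × 0.0080000 / (1 − 1.0080000^−240) = €1,849.18.
Option B: monthly rate = 10.5%/12 = 0.0087500; payment = 197,000 × 0.0087500 / (1 − (1+0.0087500)^−240) = €1,966.81.
Over 156 months: Option A costs 156 × €1,849.18 = €288,472.08; Option B costs 156 × €1,966.81 = €306,822.36.
Option A is cheaper by €306,822.36 − €288,472.08 = €18,350.28.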